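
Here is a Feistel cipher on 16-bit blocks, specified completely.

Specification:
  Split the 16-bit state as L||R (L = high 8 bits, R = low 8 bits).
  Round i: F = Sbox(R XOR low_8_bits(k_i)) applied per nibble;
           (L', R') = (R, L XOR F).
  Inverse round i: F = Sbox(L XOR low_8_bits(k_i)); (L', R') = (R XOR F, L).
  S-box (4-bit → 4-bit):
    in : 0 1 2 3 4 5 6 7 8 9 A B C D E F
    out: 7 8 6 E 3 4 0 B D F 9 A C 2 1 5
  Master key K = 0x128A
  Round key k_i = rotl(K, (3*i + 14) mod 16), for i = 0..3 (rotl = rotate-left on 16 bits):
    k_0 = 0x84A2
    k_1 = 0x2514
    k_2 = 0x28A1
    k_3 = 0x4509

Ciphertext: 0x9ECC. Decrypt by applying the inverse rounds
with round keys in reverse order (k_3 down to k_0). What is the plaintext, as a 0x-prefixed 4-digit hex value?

0x028E

s_0 = ciphertext = 0x9ECC
s_1 = InvRound(s_0, k_3) = 0x379E
s_2 = InvRound(s_1, k_2) = 0x6E37
s_3 = InvRound(s_2, k_1) = 0x8E6E
s_4 = InvRound(s_3, k_0) = 0x028E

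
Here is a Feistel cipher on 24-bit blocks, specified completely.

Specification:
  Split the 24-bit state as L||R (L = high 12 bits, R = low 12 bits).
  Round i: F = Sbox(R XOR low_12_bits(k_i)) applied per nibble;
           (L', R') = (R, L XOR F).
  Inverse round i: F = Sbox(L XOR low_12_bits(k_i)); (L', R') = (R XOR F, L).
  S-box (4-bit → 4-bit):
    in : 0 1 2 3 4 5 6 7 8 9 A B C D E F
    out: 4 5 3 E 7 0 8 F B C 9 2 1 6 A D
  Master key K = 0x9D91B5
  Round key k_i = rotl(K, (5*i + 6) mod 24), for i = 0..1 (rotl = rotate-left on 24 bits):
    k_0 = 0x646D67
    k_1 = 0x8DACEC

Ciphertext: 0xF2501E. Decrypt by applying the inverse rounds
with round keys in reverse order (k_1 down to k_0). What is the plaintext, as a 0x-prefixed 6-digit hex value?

0x1A5E02

s_0 = ciphertext = 0xF2501E
s_1 = InvRound(s_0, k_1) = 0xE02F25
s_2 = InvRound(s_1, k_0) = 0x1A5E02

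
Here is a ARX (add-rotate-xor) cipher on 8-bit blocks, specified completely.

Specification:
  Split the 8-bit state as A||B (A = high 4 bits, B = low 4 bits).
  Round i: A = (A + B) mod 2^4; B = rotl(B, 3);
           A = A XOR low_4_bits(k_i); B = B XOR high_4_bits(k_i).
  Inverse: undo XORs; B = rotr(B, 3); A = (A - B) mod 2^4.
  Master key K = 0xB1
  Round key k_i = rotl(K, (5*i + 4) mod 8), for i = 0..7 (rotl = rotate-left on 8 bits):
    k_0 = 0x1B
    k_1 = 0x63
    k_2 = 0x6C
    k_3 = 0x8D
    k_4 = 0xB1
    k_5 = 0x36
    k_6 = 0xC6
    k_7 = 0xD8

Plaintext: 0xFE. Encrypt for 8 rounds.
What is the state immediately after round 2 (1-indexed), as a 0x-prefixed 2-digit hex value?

s_0 = plaintext = 0xFE
s_1 = Round(s_0, k_0) = 0x66
s_2 = Round(s_1, k_1) = 0xF5
s_3 = Round(s_2, k_2) = 0x8C
s_4 = Round(s_3, k_3) = 0x9E
s_5 = Round(s_4, k_4) = 0x6C
s_6 = Round(s_5, k_5) = 0x45
s_7 = Round(s_6, k_6) = 0xF6
s_8 = Round(s_7, k_7) = 0xDE

0xF5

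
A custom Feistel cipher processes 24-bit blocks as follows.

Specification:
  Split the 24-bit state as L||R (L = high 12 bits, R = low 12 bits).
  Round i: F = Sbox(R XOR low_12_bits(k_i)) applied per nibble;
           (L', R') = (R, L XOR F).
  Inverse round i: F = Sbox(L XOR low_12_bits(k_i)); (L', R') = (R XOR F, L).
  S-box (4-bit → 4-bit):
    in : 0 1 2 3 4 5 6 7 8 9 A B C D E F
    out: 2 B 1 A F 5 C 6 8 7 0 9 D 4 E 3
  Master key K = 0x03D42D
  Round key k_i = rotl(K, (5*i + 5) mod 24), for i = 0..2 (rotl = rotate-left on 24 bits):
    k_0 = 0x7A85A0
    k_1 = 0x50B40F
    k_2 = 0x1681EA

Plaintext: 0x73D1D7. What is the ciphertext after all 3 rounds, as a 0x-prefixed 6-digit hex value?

0xC88C9A

s_0 = plaintext = 0x73D1D7
s_1 = Round(s_0, k_0) = 0x1D785B
s_2 = Round(s_1, k_1) = 0x85BC88
s_3 = Round(s_2, k_2) = 0xC88C9A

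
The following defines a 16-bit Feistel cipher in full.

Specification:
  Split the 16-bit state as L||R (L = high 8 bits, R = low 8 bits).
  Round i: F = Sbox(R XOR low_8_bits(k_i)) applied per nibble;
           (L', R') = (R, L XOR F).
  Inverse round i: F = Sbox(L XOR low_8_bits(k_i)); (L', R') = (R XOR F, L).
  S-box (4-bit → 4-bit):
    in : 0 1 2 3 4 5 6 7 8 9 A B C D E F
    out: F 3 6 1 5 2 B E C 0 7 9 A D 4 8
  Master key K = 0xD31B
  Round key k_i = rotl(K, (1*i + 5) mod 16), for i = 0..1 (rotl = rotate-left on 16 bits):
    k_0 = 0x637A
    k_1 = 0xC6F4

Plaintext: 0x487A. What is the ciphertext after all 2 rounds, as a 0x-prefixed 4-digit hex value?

s_0 = plaintext = 0x487A
s_1 = Round(s_0, k_0) = 0x7AB7
s_2 = Round(s_1, k_1) = 0xB72B

0xB72B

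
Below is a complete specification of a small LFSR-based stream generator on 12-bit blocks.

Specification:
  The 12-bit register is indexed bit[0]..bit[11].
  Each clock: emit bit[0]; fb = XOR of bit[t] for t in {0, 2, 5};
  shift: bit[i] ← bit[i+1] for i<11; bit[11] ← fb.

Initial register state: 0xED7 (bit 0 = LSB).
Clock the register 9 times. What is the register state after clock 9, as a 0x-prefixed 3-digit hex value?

0x8A7

reg_0 = 0xED7
clock 1: out=1, reg = 0x76B
clock 2: out=1, reg = 0x3B5
clock 3: out=1, reg = 0x9DA
clock 4: out=0, reg = 0x4ED
clock 5: out=1, reg = 0xA76
clock 6: out=0, reg = 0x53B
clock 7: out=1, reg = 0x29D
clock 8: out=1, reg = 0x14E
clock 9: out=0, reg = 0x8A7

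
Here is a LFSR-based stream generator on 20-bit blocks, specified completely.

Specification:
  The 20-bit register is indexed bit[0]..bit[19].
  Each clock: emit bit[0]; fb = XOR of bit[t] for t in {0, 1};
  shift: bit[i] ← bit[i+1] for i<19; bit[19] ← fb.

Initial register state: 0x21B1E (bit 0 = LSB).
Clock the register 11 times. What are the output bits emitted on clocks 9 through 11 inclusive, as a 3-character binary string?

110

reg_0 = 0x21B1E
clock 1: out=0, reg = 0x90D8F
clock 2: out=1, reg = 0x486C7
clock 3: out=1, reg = 0x24363
clock 4: out=1, reg = 0x121B1
clock 5: out=1, reg = 0x890D8
clock 6: out=0, reg = 0x4486C
clock 7: out=0, reg = 0x22436
clock 8: out=0, reg = 0x9121B
clock 9: out=1, reg = 0x4890D
clock 10: out=1, reg = 0xA4486
clock 11: out=0, reg = 0xD2243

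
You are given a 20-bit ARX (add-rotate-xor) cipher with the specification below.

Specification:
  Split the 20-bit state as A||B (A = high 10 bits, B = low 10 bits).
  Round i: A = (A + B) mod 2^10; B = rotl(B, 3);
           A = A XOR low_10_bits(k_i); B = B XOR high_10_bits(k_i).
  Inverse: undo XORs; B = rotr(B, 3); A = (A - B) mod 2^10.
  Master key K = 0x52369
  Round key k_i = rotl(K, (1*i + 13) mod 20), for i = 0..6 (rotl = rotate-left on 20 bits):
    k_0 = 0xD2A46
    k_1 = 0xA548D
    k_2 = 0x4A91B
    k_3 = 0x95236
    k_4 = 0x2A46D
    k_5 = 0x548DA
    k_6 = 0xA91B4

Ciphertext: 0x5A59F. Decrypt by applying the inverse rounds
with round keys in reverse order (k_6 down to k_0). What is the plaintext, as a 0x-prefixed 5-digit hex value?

s_0 = ciphertext = 0x5A59F
s_1 = InvRound(s_0, k_6) = 0xBD9E7
s_2 = InvRound(s_1, k_5) = 0xE5A96
s_3 = InvRound(s_2, k_4) = 0x0D3C7
s_4 = InvRound(s_3, k_3) = 0x141B2
s_5 = InvRound(s_4, k_2) = 0x4E013
s_6 = InvRound(s_5, k_1) = 0x99750
s_7 = InvRound(s_6, k_0) = 0xC8103

0xC8103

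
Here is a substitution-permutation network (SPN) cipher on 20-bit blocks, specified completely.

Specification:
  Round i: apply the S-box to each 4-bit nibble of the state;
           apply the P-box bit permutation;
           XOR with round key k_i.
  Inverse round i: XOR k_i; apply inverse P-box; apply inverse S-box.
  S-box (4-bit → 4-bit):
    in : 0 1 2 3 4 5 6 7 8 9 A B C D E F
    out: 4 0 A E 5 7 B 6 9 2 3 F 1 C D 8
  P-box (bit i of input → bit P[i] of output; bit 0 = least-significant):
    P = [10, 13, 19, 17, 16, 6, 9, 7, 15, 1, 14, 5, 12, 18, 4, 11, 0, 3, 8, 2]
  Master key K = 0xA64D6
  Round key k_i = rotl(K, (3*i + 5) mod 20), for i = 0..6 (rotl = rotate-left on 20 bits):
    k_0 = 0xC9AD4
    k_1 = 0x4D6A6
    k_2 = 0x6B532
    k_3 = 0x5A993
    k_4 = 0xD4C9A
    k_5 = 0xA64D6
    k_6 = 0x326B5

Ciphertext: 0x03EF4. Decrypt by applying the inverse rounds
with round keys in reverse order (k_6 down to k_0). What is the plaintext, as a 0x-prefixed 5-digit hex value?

s_0 = ciphertext = 0x03EF4
s_1 = InvRound(s_0, k_6) = 0xC81AF
s_2 = InvRound(s_1, k_5) = 0x57E96
s_3 = InvRound(s_2, k_4) = 0x2C107
s_4 = InvRound(s_3, k_3) = 0xF3082
s_5 = InvRound(s_4, k_2) = 0x00884
s_6 = InvRound(s_5, k_1) = 0x16B0C
s_7 = InvRound(s_6, k_0) = 0x75467

0x75467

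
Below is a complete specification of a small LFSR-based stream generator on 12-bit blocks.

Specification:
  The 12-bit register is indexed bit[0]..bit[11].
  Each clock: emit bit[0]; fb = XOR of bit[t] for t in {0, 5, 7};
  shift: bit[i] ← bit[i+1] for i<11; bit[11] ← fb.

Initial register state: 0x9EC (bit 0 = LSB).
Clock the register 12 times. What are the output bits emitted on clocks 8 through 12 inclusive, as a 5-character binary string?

11001

reg_0 = 0x9EC
clock 1: out=0, reg = 0x4F6
clock 2: out=0, reg = 0x27B
clock 3: out=1, reg = 0x13D
clock 4: out=1, reg = 0x09E
clock 5: out=0, reg = 0x84F
clock 6: out=1, reg = 0xC27
clock 7: out=1, reg = 0x613
clock 8: out=1, reg = 0xB09
clock 9: out=1, reg = 0xD84
clock 10: out=0, reg = 0xEC2
clock 11: out=0, reg = 0xF61
clock 12: out=1, reg = 0x7B0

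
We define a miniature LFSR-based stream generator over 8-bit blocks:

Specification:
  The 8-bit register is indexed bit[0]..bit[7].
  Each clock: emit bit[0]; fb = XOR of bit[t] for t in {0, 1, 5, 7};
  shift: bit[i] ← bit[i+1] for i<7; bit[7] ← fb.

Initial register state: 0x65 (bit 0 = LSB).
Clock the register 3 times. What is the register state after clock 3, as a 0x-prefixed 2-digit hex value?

reg_0 = 0x65
clock 1: out=1, reg = 0x32
clock 2: out=0, reg = 0x19
clock 3: out=1, reg = 0x8C

0x8C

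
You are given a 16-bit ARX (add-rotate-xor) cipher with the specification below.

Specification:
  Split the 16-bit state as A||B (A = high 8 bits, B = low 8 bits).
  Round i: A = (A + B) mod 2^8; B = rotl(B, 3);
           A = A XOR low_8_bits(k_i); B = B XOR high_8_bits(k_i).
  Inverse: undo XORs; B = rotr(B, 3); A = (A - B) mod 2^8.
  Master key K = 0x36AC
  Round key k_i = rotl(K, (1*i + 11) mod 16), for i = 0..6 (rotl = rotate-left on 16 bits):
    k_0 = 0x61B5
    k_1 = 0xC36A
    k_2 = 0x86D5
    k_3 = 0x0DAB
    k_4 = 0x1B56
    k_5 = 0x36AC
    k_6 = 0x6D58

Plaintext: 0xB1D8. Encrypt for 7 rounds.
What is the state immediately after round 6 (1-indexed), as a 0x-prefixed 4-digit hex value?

s_0 = plaintext = 0xB1D8
s_1 = Round(s_0, k_0) = 0x3CA7
s_2 = Round(s_1, k_1) = 0x89FE
s_3 = Round(s_2, k_2) = 0x5271
s_4 = Round(s_3, k_3) = 0x6886
s_5 = Round(s_4, k_4) = 0xB82F
s_6 = Round(s_5, k_5) = 0x4B4F
s_7 = Round(s_6, k_6) = 0xC217

0x4B4F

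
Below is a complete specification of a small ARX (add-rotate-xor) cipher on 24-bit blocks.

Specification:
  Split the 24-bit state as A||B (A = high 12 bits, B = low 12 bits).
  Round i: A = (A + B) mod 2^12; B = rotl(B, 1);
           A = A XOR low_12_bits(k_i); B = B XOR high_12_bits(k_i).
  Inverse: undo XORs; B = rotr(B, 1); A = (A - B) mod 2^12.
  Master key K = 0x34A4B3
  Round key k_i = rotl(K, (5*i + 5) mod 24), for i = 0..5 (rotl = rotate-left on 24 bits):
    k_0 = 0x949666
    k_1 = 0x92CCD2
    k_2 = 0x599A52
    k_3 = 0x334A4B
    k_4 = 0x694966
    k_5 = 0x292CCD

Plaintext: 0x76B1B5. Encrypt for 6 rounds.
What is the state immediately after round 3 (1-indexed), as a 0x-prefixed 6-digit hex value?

s_0 = plaintext = 0x76B1B5
s_1 = Round(s_0, k_0) = 0xF46A23
s_2 = Round(s_1, k_1) = 0x5BBD6B
s_3 = Round(s_2, k_2) = 0x974F4E
s_4 = Round(s_3, k_3) = 0x289DA9
s_5 = Round(s_4, k_4) = 0x954DC7
s_6 = Round(s_5, k_5) = 0xBD691D

0x974F4E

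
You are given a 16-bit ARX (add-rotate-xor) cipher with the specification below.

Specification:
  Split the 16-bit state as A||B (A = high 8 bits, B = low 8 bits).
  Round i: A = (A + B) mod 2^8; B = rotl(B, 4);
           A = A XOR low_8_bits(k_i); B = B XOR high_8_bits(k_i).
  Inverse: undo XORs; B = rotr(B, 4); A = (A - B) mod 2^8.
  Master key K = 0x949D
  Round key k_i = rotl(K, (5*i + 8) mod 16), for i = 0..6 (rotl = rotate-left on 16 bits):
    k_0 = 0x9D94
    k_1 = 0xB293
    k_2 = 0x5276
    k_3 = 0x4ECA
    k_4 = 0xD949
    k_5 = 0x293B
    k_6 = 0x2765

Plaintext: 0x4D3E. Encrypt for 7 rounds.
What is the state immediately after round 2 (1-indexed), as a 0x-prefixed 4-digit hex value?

s_0 = plaintext = 0x4D3E
s_1 = Round(s_0, k_0) = 0x1F7E
s_2 = Round(s_1, k_1) = 0x0E55
s_3 = Round(s_2, k_2) = 0x1507
s_4 = Round(s_3, k_3) = 0xD63E
s_5 = Round(s_4, k_4) = 0x5D3A
s_6 = Round(s_5, k_5) = 0xAC8A
s_7 = Round(s_6, k_6) = 0x538F

0x0E55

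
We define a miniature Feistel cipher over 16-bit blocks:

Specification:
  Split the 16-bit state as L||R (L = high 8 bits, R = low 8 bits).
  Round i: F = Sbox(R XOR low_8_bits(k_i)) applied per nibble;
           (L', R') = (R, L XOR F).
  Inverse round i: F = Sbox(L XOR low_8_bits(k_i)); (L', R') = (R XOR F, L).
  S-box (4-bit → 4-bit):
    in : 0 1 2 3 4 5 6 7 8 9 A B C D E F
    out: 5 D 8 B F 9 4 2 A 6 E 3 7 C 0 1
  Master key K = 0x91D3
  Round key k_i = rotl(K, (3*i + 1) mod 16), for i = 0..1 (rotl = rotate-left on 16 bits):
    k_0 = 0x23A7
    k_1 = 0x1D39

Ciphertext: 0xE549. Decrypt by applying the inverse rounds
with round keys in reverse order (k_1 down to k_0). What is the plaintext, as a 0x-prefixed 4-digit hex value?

s_0 = ciphertext = 0xE549
s_1 = InvRound(s_0, k_1) = 0x8EE5
s_2 = InvRound(s_1, k_0) = 0x638E

0x638E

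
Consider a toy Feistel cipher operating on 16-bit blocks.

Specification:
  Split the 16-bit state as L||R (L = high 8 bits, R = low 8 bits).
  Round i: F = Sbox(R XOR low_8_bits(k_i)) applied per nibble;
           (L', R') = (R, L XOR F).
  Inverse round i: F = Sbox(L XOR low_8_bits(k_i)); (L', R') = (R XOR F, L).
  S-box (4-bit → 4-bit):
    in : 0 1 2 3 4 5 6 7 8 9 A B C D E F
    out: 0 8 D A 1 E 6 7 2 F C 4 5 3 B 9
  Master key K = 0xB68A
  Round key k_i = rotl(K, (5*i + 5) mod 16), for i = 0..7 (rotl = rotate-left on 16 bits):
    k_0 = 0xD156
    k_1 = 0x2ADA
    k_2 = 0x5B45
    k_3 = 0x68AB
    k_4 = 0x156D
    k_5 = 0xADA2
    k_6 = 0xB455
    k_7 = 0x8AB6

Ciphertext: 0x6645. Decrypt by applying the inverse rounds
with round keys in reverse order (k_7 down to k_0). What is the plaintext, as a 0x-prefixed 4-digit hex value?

0xF3BF

s_0 = ciphertext = 0x6645
s_1 = InvRound(s_0, k_7) = 0x7566
s_2 = InvRound(s_1, k_6) = 0xB675
s_3 = InvRound(s_2, k_5) = 0xF4B6
s_4 = InvRound(s_3, k_4) = 0x49F4
s_5 = InvRound(s_4, k_3) = 0x4949
s_6 = InvRound(s_5, k_2) = 0x4C49
s_7 = InvRound(s_6, k_1) = 0xBF4C
s_8 = InvRound(s_7, k_0) = 0xF3BF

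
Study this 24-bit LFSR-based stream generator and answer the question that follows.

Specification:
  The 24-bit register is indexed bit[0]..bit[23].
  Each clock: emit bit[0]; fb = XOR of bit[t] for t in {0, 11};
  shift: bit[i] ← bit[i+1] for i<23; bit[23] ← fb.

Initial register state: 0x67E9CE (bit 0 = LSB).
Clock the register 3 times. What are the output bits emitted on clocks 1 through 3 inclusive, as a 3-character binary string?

reg_0 = 0x67E9CE
clock 1: out=0, reg = 0xB3F4E7
clock 2: out=1, reg = 0xD9FA73
clock 3: out=1, reg = 0x6CFD39

011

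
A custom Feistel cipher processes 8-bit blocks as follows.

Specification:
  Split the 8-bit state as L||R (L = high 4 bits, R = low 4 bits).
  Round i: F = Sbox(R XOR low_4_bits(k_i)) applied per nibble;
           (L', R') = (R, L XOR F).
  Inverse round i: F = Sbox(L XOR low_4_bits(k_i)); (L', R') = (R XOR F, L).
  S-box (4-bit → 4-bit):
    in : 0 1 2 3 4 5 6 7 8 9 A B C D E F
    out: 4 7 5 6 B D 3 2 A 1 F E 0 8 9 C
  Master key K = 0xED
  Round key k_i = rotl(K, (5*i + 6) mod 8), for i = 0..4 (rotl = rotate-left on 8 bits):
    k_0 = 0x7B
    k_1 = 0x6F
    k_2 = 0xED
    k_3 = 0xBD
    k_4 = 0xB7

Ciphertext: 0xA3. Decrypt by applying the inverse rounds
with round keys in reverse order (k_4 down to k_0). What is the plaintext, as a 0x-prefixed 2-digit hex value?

s_0 = ciphertext = 0xA3
s_1 = InvRound(s_0, k_4) = 0xBA
s_2 = InvRound(s_1, k_3) = 0x9B
s_3 = InvRound(s_2, k_2) = 0x09
s_4 = InvRound(s_3, k_1) = 0x50
s_5 = InvRound(s_4, k_0) = 0x95

0x95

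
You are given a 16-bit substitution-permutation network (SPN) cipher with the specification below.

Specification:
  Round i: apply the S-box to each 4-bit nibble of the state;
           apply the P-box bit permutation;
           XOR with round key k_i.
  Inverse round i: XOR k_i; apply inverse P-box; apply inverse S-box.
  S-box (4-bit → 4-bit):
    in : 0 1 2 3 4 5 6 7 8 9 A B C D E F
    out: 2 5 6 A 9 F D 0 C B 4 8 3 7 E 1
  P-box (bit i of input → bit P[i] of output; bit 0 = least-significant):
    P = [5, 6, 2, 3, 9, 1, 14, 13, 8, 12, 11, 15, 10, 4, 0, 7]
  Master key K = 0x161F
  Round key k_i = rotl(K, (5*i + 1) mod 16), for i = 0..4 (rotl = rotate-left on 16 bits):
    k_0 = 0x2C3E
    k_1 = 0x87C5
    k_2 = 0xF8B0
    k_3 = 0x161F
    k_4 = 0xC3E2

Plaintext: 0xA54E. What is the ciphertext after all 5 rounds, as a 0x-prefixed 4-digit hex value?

s_0 = plaintext = 0xA54E
s_1 = Round(s_0, k_0) = 0x9773
s_2 = Round(s_1, k_1) = 0x831D
s_3 = Round(s_2, k_2) = 0x2A55
s_4 = Round(s_3, k_3) = 0x7C60
s_5 = Round(s_4, k_4) = 0xB0A2

0xB0A2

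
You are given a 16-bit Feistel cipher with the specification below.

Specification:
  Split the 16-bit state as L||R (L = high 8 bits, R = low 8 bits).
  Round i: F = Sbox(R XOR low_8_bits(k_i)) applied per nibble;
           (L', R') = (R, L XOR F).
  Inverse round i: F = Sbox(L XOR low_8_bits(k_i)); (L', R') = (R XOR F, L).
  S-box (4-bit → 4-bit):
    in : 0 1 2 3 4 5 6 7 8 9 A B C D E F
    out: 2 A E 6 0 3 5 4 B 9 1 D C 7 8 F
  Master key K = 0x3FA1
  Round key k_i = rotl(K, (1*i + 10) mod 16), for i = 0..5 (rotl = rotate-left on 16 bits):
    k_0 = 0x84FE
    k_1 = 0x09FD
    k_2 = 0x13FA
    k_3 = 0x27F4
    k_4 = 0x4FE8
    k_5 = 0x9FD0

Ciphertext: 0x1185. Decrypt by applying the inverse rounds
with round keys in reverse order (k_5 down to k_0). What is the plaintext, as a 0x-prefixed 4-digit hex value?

0xD541

s_0 = ciphertext = 0x1185
s_1 = InvRound(s_0, k_5) = 0x4F11
s_2 = InvRound(s_1, k_4) = 0x054F
s_3 = InvRound(s_2, k_3) = 0xB505
s_4 = InvRound(s_3, k_2) = 0x0AB5
s_5 = InvRound(s_4, k_1) = 0x410A
s_6 = InvRound(s_5, k_0) = 0xD541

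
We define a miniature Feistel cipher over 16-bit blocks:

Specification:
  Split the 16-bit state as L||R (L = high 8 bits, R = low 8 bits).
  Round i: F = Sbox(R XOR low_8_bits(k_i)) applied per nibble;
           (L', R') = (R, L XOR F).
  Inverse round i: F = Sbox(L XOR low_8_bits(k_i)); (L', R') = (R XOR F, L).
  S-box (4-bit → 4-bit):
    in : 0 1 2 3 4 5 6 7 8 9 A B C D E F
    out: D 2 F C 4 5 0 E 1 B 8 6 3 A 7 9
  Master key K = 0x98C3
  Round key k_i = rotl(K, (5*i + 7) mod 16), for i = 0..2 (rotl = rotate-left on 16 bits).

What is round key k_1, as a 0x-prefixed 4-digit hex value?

K = 0x98C3
k_0 = rotl(K, (5*0+7) mod 16) = rotl(K, 7) = 0x61CC
k_1 = rotl(K, (5*1+7) mod 16) = rotl(K, 12) = 0x398C

0x398C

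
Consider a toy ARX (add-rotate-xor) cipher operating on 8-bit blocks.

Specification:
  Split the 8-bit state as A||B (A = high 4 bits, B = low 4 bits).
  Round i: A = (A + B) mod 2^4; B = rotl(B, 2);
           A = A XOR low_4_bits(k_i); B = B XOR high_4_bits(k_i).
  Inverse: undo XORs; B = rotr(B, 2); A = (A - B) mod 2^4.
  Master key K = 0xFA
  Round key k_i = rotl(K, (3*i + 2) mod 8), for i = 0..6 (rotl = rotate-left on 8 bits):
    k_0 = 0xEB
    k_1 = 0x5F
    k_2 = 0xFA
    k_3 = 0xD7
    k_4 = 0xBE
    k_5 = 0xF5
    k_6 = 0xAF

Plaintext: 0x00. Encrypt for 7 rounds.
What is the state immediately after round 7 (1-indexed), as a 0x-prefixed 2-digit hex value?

s_0 = plaintext = 0x00
s_1 = Round(s_0, k_0) = 0xBE
s_2 = Round(s_1, k_1) = 0x6E
s_3 = Round(s_2, k_2) = 0xE4
s_4 = Round(s_3, k_3) = 0x5C
s_5 = Round(s_4, k_4) = 0xF8
s_6 = Round(s_5, k_5) = 0x2D
s_7 = Round(s_6, k_6) = 0x0D

0x0D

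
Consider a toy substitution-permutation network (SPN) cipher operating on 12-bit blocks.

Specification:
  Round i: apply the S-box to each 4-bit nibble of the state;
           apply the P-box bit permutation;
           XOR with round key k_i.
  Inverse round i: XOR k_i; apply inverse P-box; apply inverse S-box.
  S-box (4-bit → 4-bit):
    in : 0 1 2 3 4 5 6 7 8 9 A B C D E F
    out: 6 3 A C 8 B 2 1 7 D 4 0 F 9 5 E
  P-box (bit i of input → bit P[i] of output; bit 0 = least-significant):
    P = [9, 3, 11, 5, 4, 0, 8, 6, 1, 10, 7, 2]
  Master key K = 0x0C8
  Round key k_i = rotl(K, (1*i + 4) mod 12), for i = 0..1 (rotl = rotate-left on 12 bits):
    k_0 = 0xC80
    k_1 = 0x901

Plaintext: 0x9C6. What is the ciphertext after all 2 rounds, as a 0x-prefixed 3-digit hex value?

0x17E

s_0 = plaintext = 0x9C6
s_1 = Round(s_0, k_0) = 0xD5F
s_2 = Round(s_1, k_1) = 0x17E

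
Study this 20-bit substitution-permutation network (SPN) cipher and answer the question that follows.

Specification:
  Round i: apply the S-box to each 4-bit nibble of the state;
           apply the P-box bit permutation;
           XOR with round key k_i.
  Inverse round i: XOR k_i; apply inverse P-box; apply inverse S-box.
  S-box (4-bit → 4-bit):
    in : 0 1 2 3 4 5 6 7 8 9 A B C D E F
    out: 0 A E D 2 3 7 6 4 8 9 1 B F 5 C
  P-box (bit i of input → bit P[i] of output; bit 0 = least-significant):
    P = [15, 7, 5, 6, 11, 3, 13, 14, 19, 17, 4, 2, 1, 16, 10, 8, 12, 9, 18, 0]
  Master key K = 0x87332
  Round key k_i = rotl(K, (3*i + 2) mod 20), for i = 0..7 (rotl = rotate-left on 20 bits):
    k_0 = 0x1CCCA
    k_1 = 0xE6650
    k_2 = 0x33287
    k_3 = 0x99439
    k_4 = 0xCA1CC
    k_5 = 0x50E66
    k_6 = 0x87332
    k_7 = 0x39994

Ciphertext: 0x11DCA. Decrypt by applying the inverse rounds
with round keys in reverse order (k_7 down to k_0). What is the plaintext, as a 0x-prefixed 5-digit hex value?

s_0 = ciphertext = 0x11DCA
s_1 = InvRound(s_0, k_7) = 0x0E24A
s_2 = InvRound(s_1, k_6) = 0xB9E43
s_3 = InvRound(s_2, k_5) = 0x30C0E
s_4 = InvRound(s_3, k_4) = 0x8D5EC
s_5 = InvRound(s_4, k_3) = 0x91F91
s_6 = InvRound(s_5, k_2) = 0x03DE0
s_7 = InvRound(s_6, k_1) = 0x696A7
s_8 = InvRound(s_7, k_0) = 0xD41CF

0xD41CF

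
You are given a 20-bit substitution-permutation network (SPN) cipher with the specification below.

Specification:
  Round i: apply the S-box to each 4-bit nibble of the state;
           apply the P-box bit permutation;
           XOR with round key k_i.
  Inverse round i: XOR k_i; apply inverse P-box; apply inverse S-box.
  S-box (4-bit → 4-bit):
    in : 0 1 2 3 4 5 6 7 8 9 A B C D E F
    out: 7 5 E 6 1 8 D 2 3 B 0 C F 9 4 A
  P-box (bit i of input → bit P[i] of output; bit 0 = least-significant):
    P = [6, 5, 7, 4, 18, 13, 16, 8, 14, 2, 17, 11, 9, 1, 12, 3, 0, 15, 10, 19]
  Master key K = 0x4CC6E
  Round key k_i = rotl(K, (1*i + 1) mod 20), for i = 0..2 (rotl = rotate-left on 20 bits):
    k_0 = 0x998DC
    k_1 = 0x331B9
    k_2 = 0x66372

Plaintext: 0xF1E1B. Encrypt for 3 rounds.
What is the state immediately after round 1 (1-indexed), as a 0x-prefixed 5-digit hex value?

s_0 = plaintext = 0xF1E1B
s_1 = Round(s_0, k_0) = 0x60A4C
s_2 = Round(s_1, k_1) = 0xF274A
s_3 = Round(s_2, k_2) = 0xAF37C

0x60A4C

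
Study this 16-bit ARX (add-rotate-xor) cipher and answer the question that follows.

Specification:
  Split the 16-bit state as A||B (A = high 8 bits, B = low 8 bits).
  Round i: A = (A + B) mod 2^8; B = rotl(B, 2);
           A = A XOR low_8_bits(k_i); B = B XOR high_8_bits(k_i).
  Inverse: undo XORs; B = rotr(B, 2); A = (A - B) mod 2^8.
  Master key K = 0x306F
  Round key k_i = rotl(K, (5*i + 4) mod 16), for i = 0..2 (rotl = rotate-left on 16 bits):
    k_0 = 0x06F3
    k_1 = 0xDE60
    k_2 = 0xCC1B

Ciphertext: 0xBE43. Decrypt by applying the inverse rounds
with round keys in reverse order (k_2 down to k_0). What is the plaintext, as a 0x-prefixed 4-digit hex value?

0x4E52

s_0 = ciphertext = 0xBE43
s_1 = InvRound(s_0, k_2) = 0xC2E3
s_2 = InvRound(s_1, k_1) = 0x534F
s_3 = InvRound(s_2, k_0) = 0x4E52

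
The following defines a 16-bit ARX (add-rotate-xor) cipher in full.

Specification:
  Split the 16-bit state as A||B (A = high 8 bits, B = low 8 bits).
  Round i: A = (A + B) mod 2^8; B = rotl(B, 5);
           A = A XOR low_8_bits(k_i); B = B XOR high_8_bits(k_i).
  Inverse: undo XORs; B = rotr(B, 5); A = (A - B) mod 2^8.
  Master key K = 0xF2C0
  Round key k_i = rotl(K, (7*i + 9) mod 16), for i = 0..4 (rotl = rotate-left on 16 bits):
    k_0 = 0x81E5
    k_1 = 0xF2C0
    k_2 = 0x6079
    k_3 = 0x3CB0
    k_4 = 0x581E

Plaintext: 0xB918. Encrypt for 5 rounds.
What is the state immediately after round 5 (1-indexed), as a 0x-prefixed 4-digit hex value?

s_0 = plaintext = 0xB918
s_1 = Round(s_0, k_0) = 0x3482
s_2 = Round(s_1, k_1) = 0x76A2
s_3 = Round(s_2, k_2) = 0x6134
s_4 = Round(s_3, k_3) = 0x25BA
s_5 = Round(s_4, k_4) = 0xC10F

0xC10F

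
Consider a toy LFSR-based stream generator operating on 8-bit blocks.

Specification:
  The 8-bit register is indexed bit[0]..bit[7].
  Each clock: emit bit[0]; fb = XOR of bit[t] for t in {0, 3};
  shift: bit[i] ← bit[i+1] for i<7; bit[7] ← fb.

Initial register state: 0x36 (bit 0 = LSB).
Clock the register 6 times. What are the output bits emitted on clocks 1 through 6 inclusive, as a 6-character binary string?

reg_0 = 0x36
clock 1: out=0, reg = 0x1B
clock 2: out=1, reg = 0x0D
clock 3: out=1, reg = 0x06
clock 4: out=0, reg = 0x03
clock 5: out=1, reg = 0x81
clock 6: out=1, reg = 0xC0

011011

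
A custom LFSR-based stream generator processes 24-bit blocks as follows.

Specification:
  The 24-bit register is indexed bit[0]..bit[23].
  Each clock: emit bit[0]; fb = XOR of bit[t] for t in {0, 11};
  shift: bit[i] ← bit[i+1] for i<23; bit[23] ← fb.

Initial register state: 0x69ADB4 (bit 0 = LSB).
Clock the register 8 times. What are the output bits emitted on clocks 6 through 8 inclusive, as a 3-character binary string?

reg_0 = 0x69ADB4
clock 1: out=0, reg = 0xB4D6DA
clock 2: out=0, reg = 0x5A6B6D
clock 3: out=1, reg = 0x2D35B6
clock 4: out=0, reg = 0x169ADB
clock 5: out=1, reg = 0x0B4D6D
clock 6: out=1, reg = 0x05A6B6
clock 7: out=0, reg = 0x02D35B
clock 8: out=1, reg = 0x8169AD

101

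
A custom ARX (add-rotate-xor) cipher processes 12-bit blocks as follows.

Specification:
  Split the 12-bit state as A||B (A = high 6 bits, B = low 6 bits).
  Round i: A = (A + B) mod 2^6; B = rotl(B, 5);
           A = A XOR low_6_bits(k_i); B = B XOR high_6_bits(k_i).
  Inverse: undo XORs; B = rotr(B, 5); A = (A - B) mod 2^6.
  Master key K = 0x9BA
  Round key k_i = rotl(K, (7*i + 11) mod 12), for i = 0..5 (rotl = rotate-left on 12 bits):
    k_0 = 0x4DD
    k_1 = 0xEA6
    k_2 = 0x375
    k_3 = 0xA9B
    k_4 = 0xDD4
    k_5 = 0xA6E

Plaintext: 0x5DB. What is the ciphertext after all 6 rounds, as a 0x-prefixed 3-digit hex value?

0x4C7

s_0 = plaintext = 0x5DB
s_1 = Round(s_0, k_0) = 0xBFE
s_2 = Round(s_1, k_1) = 0x2E5
s_3 = Round(s_2, k_2) = 0x17F
s_4 = Round(s_3, k_3) = 0x7D5
s_5 = Round(s_4, k_4) = 0x81D
s_6 = Round(s_5, k_5) = 0x4C7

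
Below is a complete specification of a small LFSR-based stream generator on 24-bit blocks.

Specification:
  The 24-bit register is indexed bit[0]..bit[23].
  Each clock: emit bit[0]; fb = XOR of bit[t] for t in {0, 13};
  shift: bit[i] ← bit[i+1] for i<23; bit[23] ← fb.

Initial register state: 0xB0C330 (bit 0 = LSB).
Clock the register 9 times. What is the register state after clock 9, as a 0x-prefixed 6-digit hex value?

reg_0 = 0xB0C330
clock 1: out=0, reg = 0x586198
clock 2: out=0, reg = 0xAC30CC
clock 3: out=0, reg = 0xD61866
clock 4: out=0, reg = 0x6B0C33
clock 5: out=1, reg = 0xB58619
clock 6: out=1, reg = 0xDAC30C
clock 7: out=0, reg = 0x6D6186
clock 8: out=0, reg = 0xB6B0C3
clock 9: out=1, reg = 0x5B5861

0x5B5861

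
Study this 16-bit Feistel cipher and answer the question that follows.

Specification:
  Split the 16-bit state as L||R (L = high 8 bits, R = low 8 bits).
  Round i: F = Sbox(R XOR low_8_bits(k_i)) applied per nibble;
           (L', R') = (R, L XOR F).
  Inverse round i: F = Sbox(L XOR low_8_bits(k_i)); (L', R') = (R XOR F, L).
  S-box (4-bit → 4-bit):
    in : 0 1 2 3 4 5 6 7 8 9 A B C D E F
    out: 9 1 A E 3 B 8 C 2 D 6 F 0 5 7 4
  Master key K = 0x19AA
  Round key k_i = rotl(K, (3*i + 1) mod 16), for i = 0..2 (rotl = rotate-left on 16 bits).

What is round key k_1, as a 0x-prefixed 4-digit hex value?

K = 0x19AA
k_0 = rotl(K, (3*0+1) mod 16) = rotl(K, 1) = 0x3354
k_1 = rotl(K, (3*1+1) mod 16) = rotl(K, 4) = 0x9AA1

0x9AA1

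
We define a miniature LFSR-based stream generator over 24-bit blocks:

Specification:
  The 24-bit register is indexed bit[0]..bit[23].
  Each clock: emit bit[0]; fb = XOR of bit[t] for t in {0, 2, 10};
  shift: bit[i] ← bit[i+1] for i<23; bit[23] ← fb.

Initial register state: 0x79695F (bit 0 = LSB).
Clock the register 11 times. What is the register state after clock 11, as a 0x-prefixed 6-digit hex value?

0xAA4F2D

reg_0 = 0x79695F
clock 1: out=1, reg = 0x3CB4AF
clock 2: out=1, reg = 0x9E5A57
clock 3: out=1, reg = 0x4F2D2B
clock 4: out=1, reg = 0x279695
clock 5: out=1, reg = 0x93CB4A
clock 6: out=0, reg = 0x49E5A5
clock 7: out=1, reg = 0xA4F2D2
clock 8: out=0, reg = 0x527969
clock 9: out=1, reg = 0xA93CB4
clock 10: out=0, reg = 0x549E5A
clock 11: out=0, reg = 0xAA4F2D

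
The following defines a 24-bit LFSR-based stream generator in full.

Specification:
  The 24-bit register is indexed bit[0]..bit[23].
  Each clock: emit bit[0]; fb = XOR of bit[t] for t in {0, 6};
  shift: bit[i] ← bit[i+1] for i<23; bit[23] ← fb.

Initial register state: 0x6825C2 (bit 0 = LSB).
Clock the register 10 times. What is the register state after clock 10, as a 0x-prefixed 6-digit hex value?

0x555A09

reg_0 = 0x6825C2
clock 1: out=0, reg = 0xB412E1
clock 2: out=1, reg = 0x5A0970
clock 3: out=0, reg = 0xAD04B8
clock 4: out=0, reg = 0x56825C
clock 5: out=0, reg = 0xAB412E
clock 6: out=0, reg = 0x55A097
clock 7: out=1, reg = 0xAAD04B
clock 8: out=1, reg = 0x556825
clock 9: out=1, reg = 0xAAB412
clock 10: out=0, reg = 0x555A09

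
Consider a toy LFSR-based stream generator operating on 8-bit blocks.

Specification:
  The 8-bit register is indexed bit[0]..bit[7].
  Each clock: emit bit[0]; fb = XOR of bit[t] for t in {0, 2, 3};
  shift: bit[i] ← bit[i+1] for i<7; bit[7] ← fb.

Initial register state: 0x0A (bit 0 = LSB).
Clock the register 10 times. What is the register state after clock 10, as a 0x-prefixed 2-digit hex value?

reg_0 = 0x0A
clock 1: out=0, reg = 0x85
clock 2: out=1, reg = 0x42
clock 3: out=0, reg = 0x21
clock 4: out=1, reg = 0x90
clock 5: out=0, reg = 0x48
clock 6: out=0, reg = 0xA4
clock 7: out=0, reg = 0xD2
clock 8: out=0, reg = 0x69
clock 9: out=1, reg = 0x34
clock 10: out=0, reg = 0x9A

0x9A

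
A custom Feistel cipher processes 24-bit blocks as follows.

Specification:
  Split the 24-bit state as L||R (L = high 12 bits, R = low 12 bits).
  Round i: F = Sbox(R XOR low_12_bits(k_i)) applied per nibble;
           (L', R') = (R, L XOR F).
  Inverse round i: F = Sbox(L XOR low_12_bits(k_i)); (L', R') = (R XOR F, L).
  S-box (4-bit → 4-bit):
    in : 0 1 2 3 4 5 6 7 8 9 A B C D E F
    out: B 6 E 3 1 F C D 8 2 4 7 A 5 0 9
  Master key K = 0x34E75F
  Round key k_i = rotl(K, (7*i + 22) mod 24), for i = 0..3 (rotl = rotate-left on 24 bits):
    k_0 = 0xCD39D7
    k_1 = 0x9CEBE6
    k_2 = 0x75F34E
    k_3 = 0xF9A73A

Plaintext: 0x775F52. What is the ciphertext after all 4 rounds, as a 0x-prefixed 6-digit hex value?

s_0 = plaintext = 0x775F52
s_1 = Round(s_0, k_0) = 0xF52BFA
s_2 = Round(s_1, k_1) = 0xBFA438
s_3 = Round(s_2, k_2) = 0x438626
s_4 = Round(s_3, k_3) = 0x626252

0x626252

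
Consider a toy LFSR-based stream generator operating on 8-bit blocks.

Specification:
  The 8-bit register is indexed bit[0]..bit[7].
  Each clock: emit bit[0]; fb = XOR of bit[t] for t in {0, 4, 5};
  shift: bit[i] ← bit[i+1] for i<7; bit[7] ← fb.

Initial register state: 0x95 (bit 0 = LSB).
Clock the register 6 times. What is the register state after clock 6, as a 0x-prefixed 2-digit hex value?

reg_0 = 0x95
clock 1: out=1, reg = 0x4A
clock 2: out=0, reg = 0x25
clock 3: out=1, reg = 0x12
clock 4: out=0, reg = 0x89
clock 5: out=1, reg = 0xC4
clock 6: out=0, reg = 0x62

0x62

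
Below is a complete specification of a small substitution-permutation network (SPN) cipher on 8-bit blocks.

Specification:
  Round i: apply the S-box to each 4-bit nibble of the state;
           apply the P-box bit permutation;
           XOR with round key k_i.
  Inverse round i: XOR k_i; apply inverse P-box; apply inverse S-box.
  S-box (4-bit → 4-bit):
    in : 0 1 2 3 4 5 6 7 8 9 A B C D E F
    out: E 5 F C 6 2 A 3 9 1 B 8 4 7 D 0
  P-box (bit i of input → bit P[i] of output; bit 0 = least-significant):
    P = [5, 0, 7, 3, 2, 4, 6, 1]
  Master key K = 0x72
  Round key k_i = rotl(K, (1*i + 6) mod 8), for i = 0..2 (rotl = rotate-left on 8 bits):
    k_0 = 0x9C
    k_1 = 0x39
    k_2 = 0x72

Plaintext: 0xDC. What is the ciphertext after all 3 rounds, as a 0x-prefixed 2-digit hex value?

s_0 = plaintext = 0xDC
s_1 = Round(s_0, k_0) = 0x48
s_2 = Round(s_1, k_1) = 0x41
s_3 = Round(s_2, k_2) = 0x82

0x82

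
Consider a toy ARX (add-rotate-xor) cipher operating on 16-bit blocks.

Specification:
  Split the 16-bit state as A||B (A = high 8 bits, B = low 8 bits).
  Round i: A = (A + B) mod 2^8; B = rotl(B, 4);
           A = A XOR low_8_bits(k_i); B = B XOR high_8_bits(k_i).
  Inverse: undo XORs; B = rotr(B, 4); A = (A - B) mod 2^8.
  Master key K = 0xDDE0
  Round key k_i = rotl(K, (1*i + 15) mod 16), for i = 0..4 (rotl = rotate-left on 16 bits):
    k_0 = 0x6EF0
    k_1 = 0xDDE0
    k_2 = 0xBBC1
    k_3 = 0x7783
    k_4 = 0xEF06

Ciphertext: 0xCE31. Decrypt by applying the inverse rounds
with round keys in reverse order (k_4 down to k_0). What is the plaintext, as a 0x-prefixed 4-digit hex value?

s_0 = ciphertext = 0xCE31
s_1 = InvRound(s_0, k_4) = 0xDBED
s_2 = InvRound(s_1, k_3) = 0xAFA9
s_3 = InvRound(s_2, k_2) = 0x4D21
s_4 = InvRound(s_3, k_1) = 0xDECF
s_5 = InvRound(s_4, k_0) = 0x141A

0x141A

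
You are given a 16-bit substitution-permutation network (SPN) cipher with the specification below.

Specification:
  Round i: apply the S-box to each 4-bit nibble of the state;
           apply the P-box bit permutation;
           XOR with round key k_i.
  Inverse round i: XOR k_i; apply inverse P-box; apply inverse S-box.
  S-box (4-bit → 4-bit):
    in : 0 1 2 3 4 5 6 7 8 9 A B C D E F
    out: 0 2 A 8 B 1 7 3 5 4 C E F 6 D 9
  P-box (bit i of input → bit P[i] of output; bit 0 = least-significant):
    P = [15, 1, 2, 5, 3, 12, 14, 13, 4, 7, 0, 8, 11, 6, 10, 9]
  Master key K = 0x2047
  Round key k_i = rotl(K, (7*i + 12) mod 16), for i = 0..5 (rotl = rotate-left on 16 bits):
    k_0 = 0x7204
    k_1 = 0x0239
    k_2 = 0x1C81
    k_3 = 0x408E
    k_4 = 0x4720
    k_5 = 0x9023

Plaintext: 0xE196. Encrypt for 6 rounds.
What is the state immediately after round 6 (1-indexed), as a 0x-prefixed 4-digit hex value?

0xB90C

s_0 = plaintext = 0xE196
s_1 = Round(s_0, k_0) = 0xBC82
s_2 = Round(s_1, k_1) = 0x45C2
s_3 = Round(s_2, k_2) = 0x66FB
s_4 = Round(s_3, k_3) = 0x6C71
s_5 = Round(s_4, k_4) = 0x5AFB
s_6 = Round(s_5, k_5) = 0xB90C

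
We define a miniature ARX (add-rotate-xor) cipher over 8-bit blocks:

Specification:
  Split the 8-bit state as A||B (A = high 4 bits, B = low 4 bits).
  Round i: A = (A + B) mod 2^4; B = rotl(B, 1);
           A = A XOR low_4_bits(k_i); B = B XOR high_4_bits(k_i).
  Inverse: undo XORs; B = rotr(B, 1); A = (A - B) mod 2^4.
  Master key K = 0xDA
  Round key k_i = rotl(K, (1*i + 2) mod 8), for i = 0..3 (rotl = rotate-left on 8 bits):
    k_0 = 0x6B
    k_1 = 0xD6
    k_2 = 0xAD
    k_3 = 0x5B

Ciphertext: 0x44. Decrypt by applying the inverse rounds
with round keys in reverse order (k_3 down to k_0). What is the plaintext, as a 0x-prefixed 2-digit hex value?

s_0 = ciphertext = 0x44
s_1 = InvRound(s_0, k_3) = 0x78
s_2 = InvRound(s_1, k_2) = 0x91
s_3 = InvRound(s_2, k_1) = 0x96
s_4 = InvRound(s_3, k_0) = 0x20

0x20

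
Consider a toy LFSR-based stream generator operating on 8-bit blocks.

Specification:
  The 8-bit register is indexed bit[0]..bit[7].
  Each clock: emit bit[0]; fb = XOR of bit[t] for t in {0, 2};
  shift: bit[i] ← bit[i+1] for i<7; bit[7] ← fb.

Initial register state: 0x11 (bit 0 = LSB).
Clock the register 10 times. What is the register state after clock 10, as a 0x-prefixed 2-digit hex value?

0x15

reg_0 = 0x11
clock 1: out=1, reg = 0x88
clock 2: out=0, reg = 0x44
clock 3: out=0, reg = 0xA2
clock 4: out=0, reg = 0x51
clock 5: out=1, reg = 0xA8
clock 6: out=0, reg = 0x54
clock 7: out=0, reg = 0xAA
clock 8: out=0, reg = 0x55
clock 9: out=1, reg = 0x2A
clock 10: out=0, reg = 0x15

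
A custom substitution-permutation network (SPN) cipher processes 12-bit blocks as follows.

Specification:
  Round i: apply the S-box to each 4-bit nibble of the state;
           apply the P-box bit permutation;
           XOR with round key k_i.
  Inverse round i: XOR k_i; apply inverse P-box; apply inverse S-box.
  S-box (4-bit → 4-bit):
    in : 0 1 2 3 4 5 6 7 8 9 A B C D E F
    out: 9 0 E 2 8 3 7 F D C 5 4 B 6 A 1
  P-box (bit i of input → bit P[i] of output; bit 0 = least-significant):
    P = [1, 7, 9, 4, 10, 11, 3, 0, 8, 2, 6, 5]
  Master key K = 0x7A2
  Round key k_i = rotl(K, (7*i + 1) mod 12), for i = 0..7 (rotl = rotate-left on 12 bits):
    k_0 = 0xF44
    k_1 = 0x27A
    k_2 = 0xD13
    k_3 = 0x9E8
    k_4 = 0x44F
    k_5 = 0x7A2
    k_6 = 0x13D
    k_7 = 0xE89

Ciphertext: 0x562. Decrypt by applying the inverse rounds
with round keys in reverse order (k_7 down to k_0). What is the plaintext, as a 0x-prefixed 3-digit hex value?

0x97E

s_0 = ciphertext = 0x562
s_1 = InvRound(s_0, k_7) = 0x826
s_2 = InvRound(s_1, k_6) = 0xF20
s_3 = InvRound(s_2, k_5) = 0x135
s_4 = InvRound(s_3, k_4) = 0x8A0
s_5 = InvRound(s_4, k_3) = 0xAB1
s_6 = InvRound(s_5, k_2) = 0x0F6
s_7 = InvRound(s_6, k_1) = 0x3BD
s_8 = InvRound(s_7, k_0) = 0x97E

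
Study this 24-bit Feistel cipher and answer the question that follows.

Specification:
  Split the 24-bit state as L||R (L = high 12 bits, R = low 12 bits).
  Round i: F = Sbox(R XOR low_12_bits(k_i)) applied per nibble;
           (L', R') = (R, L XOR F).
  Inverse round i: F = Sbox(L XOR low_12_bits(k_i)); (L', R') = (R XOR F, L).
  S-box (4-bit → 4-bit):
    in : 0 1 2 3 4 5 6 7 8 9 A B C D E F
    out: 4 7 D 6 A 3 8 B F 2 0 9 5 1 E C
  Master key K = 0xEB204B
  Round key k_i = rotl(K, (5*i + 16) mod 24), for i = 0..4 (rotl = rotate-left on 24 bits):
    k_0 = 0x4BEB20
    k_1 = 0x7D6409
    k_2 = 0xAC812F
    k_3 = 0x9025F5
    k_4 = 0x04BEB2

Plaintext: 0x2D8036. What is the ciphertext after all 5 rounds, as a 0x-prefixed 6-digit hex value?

0x0E14EF

s_0 = plaintext = 0x2D8036
s_1 = Round(s_0, k_0) = 0x036BA0
s_2 = Round(s_1, k_1) = 0xBA0C34
s_3 = Round(s_2, k_2) = 0xC34AD9
s_4 = Round(s_3, k_3) = 0xAD90E1
s_5 = Round(s_4, k_4) = 0x0E14EF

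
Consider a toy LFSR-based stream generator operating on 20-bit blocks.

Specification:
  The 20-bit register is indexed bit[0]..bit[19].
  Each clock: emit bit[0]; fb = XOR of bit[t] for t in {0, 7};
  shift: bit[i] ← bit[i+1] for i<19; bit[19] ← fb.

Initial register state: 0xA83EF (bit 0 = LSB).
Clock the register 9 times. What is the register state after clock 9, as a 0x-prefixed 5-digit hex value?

reg_0 = 0xA83EF
clock 1: out=1, reg = 0x541F7
clock 2: out=1, reg = 0x2A0FB
clock 3: out=1, reg = 0x1507D
clock 4: out=1, reg = 0x8A83E
clock 5: out=0, reg = 0x4541F
clock 6: out=1, reg = 0xA2A0F
clock 7: out=1, reg = 0xD1507
clock 8: out=1, reg = 0xE8A83
clock 9: out=1, reg = 0x74541

0x74541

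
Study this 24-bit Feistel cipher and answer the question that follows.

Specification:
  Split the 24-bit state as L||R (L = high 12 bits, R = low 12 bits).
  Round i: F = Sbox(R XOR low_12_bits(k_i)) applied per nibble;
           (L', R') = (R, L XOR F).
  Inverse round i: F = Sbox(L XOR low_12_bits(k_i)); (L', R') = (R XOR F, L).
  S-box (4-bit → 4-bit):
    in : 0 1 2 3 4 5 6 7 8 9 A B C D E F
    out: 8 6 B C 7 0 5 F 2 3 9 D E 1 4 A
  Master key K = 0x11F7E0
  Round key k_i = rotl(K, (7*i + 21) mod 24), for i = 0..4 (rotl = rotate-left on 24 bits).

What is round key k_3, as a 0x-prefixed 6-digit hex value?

K = 0x11F7E0
k_0 = rotl(K, (7*0+21) mod 24) = rotl(K, 21) = 0x023EFC
k_1 = rotl(K, (7*1+21) mod 24) = rotl(K, 4) = 0x1F7E01
k_2 = rotl(K, (7*2+21) mod 24) = rotl(K, 11) = 0xBF008F
k_3 = rotl(K, (7*3+21) mod 24) = rotl(K, 18) = 0x8047DF

0x8047DF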